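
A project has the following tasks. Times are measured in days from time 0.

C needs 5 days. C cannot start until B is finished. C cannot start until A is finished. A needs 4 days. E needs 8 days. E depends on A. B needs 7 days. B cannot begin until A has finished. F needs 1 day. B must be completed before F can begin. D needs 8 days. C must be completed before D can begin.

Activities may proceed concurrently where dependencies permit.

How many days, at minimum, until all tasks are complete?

Nothing blocks A, so it runs from day 0 to day 4.
E cannot begin until A (finishes day 4). It runs from day 4 to 4 + 8 = day 12.
After A (finishes day 4), B can start at day 4 and finishes at day 11.
F waits on B (finishes day 11), so it starts at day 11 and finishes at 11 + 1 = day 12.
C has to wait for B (finishes day 11); A (finishes day 4). The latest of these is day 11, so C runs day 11 to 11 + 5 = day 16.
D waits on C (finishes day 16), so it starts at day 16 and finishes at 16 + 8 = day 24.
All tasks are finished once the last one completes. Finish times: A at 4, B at 11, C at 16, D at 24, E at 12, F at 12. The latest is day 24.

24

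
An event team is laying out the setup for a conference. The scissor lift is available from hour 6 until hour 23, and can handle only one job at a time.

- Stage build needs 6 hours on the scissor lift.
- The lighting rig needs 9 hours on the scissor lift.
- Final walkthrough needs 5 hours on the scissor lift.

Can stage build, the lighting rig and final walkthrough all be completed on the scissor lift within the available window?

The scissor lift window is 23 − 6 = 17 hours.
Running back to back, the jobs need 6 + 9 + 5 = 20 hours on the scissor lift.
Since 20 > 17, they cannot all fit.

No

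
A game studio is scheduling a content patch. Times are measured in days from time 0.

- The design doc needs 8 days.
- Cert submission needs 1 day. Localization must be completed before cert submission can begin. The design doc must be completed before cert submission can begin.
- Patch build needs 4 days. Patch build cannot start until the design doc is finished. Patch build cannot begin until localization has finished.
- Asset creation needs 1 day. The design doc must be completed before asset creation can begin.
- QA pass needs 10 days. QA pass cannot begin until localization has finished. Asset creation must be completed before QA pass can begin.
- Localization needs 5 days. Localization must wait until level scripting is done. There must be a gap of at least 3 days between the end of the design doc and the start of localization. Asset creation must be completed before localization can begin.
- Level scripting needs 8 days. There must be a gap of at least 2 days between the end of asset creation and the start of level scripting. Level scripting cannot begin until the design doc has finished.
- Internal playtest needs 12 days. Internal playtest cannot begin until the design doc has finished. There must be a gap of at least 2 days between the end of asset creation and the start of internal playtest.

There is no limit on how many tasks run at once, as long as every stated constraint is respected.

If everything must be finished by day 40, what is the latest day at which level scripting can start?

Nothing follows QA pass; the deadline of day 40 is its only limit. It must start by 40 − 10 = day 30.
Cert submission has no dependents, so it just needs to finish by day 40. Starting by 40 − 1 = day 39 achieves that.
Patch build must finish by day 40; it takes 4 days, so it must start by 40 − 4 = day 36.
Localization has several dependents: QA pass (must start by day 30); cert submission (must start by day 39); patch build (must start by day 36). The earliest of those limits is day 30, so localization must start by 30 − 5 = day 25.
Level scripting has to be done before localization (must start by day 25). That means finishing by day 25, i.e. starting by 25 − 8 = day 17.

17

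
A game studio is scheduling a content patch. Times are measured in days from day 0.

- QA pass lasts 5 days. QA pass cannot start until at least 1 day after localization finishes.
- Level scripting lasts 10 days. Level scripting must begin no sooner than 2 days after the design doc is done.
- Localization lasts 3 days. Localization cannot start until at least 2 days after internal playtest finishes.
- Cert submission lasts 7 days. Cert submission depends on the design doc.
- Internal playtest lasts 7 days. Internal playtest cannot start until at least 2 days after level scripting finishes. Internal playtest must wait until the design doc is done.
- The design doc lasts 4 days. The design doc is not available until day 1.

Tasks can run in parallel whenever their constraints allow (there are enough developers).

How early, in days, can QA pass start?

32

The design doc cannot begin until its own release at day 1. It runs from day 1 to 1 + 4 = day 5.
Level scripting cannot begin until the design doc (finishes day 5, plus 2-day gap → day 7). It runs from day 7 to 7 + 10 = day 17.
Internal playtest needs all of level scripting (finishes day 17, plus 2-day gap → day 19); the design doc (finishes day 5). That puts its earliest start at day 19; it finishes at 19 + 7 = day 26.
Localization cannot begin until internal playtest (finishes day 26, plus 2-day gap → day 28). It runs from day 28 to 28 + 3 = day 31.
QA pass waits on localization (finishes day 31, plus 1-day gap → day 32), so the earliest it can start is day 32.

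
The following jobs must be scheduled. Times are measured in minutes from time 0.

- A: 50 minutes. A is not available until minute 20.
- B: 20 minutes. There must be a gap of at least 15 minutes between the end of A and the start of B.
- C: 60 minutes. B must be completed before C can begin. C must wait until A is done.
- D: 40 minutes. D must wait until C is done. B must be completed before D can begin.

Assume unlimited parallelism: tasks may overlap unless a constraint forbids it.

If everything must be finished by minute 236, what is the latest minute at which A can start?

D has no dependents, so it just needs to finish by minute 236. Starting by 236 − 40 = minute 196 achieves that.
C must finish before D (must start by minute 196). With a 60-minute duration, C must start by 196 − 60 = minute 136.
B feeds C (must start by minute 136); D (must start by minute 196). Taking the minimum, B must finish by minute 136 and start by 136 − 20 = minute 116.
A must finish in time for B (must start by minute 116, minus 15-minute gap → minute 101); C (must start by minute 136). The tightest is minute 101, so A must start by 101 − 50 = minute 51.

51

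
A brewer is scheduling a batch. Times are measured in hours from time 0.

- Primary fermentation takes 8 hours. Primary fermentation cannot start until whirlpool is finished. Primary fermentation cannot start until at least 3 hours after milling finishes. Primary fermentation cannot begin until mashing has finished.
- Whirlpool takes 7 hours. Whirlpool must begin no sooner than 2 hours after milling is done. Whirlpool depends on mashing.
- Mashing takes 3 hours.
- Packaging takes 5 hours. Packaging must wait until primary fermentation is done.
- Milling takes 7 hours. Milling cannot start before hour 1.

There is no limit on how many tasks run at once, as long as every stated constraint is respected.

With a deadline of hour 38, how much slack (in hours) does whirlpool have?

Mashing has no prerequisites, so it starts at hour 0 and finishes at hour 3.
Milling cannot begin until its own release at hour 1. It runs from hour 1 to 1 + 7 = hour 8.
For whirlpool: milling (finishes hour 8, plus 2-hour gap → hour 10); mashing (finishes hour 3). Taking the maximum gives a start of hour 10, and it finishes at 10 + 7 = hour 17.

Working backward from the deadline:
Packaging has no dependents, so it just needs to finish by hour 38. Starting by 38 − 5 = hour 33 achieves that.
Since packaging (must start by hour 33) depends on it, primary fermentation must finish by hour 33. Backing off its 8-hour duration gives a latest start of hour 25.
Since primary fermentation (must start by hour 25) depends on it, whirlpool must finish by hour 25. Backing off its 7-hour duration gives a latest start of hour 18.
So whirlpool can start as early as hour 10 and as late as hour 18, giving 18 − 10 = 8 hours of slack.

8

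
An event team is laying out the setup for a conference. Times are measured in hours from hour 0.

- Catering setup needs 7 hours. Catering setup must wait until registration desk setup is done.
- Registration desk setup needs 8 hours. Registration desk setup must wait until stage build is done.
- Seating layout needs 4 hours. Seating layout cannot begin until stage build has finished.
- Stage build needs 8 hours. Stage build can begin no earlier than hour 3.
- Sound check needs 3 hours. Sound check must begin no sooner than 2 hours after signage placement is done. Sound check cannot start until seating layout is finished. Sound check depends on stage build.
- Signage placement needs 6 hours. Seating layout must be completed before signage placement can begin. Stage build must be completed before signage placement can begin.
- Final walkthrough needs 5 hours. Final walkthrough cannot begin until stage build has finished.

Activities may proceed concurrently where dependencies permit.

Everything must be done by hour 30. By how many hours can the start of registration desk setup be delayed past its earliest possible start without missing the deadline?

4

Stage build cannot begin until its own release at hour 3. It runs from hour 3 to 3 + 8 = hour 11.
After stage build (finishes hour 11), registration desk setup can start at hour 11 and finishes at hour 19.

Working backward from the deadline:
To finish by hour 30, catering setup (duration 7) must start no later than hour 23.
Registration desk setup must finish before catering setup (must start by hour 23). With an 8-hour duration, registration desk setup must start by 23 − 8 = hour 15.
So registration desk setup can start as early as hour 11 and as late as hour 15, giving 15 − 11 = 4 hours of slack.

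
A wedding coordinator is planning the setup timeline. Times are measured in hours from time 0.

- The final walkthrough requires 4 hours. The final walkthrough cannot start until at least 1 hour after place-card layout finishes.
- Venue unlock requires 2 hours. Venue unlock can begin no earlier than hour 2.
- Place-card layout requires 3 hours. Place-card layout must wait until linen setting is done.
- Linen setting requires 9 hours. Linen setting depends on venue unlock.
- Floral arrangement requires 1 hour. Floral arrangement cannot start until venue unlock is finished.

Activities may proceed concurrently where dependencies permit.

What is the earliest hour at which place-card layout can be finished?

After its own release at hour 2, venue unlock can start at hour 2 and finishes at hour 4.
Linen setting waits on venue unlock (finishes hour 4), so it starts at hour 4 and finishes at 4 + 9 = hour 13.
Place-card layout cannot begin until linen setting (finishes hour 13). It runs from hour 13 to 13 + 3 = hour 16.

16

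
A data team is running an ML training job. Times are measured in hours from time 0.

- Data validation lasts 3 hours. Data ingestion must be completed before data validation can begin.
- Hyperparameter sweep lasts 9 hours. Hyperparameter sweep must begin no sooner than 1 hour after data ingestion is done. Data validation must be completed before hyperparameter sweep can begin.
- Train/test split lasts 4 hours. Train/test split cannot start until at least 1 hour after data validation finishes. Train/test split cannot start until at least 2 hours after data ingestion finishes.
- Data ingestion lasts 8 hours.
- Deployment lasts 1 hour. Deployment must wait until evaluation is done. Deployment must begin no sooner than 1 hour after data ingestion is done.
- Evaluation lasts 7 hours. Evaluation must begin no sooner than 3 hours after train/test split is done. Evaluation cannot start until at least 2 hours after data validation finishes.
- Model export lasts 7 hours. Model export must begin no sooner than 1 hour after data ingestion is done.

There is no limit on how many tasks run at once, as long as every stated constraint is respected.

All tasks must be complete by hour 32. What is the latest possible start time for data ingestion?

Nothing follows deployment; the deadline of hour 32 is its only limit. It must start by 32 − 1 = hour 31.
Evaluation has to be done before deployment (must start by hour 31). That means finishing by hour 31, i.e. starting by 31 − 7 = hour 24.
Train/test split must finish before evaluation (must start by hour 24, minus 3-hour gap → hour 21). With a 4-hour duration, train/test split must start by 21 − 4 = hour 17.
Hyperparameter sweep must finish by hour 32; it takes 9 hours, so it must start by 32 − 9 = hour 23.
Data validation feeds train/test split (must start by hour 17, minus 1-hour gap → hour 16); hyperparameter sweep (must start by hour 23); evaluation (must start by hour 24, minus 2-hour gap → hour 22). Taking the minimum, data validation must finish by hour 16 and start by 16 − 3 = hour 13.
Nothing follows model export; the deadline of hour 32 is its only limit. It must start by 32 − 7 = hour 25.
Data ingestion has several dependents: data validation (must start by hour 13); train/test split (must start by hour 17, minus 2-hour gap → hour 15); hyperparameter sweep (must start by hour 23, minus 1-hour gap → hour 22); model export (must start by hour 25, minus 1-hour gap → hour 24); deployment (must start by hour 31, minus 1-hour gap → hour 30). The earliest of those limits is hour 13, so data ingestion must start by 13 − 8 = hour 5.

5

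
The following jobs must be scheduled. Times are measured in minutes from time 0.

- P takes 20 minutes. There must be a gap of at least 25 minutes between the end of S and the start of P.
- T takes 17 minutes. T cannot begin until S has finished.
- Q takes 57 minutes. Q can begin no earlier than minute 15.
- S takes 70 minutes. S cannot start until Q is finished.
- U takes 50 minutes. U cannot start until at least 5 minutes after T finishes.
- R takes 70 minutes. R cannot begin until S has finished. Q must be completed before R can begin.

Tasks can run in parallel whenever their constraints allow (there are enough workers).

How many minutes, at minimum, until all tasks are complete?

After its own release at minute 15, Q can start at minute 15 and finishes at minute 72.
After Q (finishes minute 72), S can start at minute 72 and finishes at minute 142.
T waits on S (finishes minute 142), so it starts at minute 142 and finishes at 142 + 17 = minute 159.
After T (finishes minute 159, plus 5-minute gap → minute 164), U can start at minute 164 and finishes at minute 214.
R needs all of S (finishes minute 142); Q (finishes minute 72). That puts its earliest start at minute 142; it finishes at 142 + 70 = minute 212.
P cannot begin until S (finishes minute 142, plus 25-minute gap → minute 167). It runs from minute 167 to 167 + 20 = minute 187.
All tasks are finished once the last one completes. Finish times: P at 187, Q at 72, R at 212, S at 142, T at 159, U at 214. The latest is minute 214.

214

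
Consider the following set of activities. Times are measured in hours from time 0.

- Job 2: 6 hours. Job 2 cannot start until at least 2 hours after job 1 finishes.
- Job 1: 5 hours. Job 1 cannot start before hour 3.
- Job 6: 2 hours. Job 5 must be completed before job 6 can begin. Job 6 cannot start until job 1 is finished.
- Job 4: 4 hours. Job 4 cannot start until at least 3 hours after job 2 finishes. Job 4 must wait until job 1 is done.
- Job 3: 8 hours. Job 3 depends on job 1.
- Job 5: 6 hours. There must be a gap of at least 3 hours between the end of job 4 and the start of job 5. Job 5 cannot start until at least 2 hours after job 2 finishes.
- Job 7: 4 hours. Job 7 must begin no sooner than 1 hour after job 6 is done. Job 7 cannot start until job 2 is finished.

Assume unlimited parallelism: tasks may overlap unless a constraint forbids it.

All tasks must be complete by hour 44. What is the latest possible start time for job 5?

31

Job 7 must finish by hour 44; it takes 4 hours, so it must start by 44 − 4 = hour 40.
Job 6 feeds into job 7 (must start by hour 40, minus 1-hour gap → hour 39); so job 6 must finish by hour 39 and therefore start by hour 37.
Job 5 feeds into job 6 (must start by hour 37); so job 5 must finish by hour 37 and therefore start by hour 31.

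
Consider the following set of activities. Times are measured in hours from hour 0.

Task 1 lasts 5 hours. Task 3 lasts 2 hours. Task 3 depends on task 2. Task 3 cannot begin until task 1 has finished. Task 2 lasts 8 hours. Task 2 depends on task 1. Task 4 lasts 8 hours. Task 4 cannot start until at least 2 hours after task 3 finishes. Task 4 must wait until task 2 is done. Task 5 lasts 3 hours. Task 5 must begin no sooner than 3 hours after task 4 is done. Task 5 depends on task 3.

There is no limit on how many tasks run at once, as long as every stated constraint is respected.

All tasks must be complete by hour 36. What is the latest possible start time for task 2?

10

Nothing follows task 5; the deadline of hour 36 is its only limit. It must start by 36 − 3 = hour 33.
Task 4 feeds into task 5 (must start by hour 33, minus 3-hour gap → hour 30); so task 4 must finish by hour 30 and therefore start by hour 22.
Task 3 has several dependents: task 4 (must start by hour 22, minus 2-hour gap → hour 20); task 5 (must start by hour 33). The earliest of those limits is hour 20, so task 3 must start by 20 − 2 = hour 18.
For task 2: task 3 (must start by hour 18); task 4 (must start by hour 22). The most restrictive is hour 18; with an 8-hour duration, task 2 must start by hour 10.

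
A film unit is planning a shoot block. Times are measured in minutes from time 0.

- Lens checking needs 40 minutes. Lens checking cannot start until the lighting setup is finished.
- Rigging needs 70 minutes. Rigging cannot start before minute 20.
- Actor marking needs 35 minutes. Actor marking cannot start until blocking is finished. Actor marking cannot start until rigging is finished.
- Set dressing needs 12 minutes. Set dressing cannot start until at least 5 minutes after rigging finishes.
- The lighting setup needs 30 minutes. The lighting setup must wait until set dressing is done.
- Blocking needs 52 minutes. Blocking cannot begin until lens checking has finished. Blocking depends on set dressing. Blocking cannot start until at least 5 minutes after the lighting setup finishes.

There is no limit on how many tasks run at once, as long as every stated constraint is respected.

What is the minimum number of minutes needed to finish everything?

Rigging cannot begin until its own release at minute 20. It runs from minute 20 to 20 + 70 = minute 90.
After rigging (finishes minute 90, plus 5-minute gap → minute 95), set dressing can start at minute 95 and finishes at minute 107.
The lighting setup waits on set dressing (finishes minute 107), so it starts at minute 107 and finishes at 107 + 30 = minute 137.
After the lighting setup (finishes minute 137), lens checking can start at minute 137 and finishes at minute 177.
Blocking cannot start until lens checking (finishes minute 177); set dressing (finishes minute 107); the lighting setup (finishes minute 137, plus 5-minute gap → minute 142). The controlling bound is minute 177, so blocking finishes at 177 + 52 = minute 229.
For actor marking: blocking (finishes minute 229); rigging (finishes minute 90). Taking the maximum gives a start of minute 229, and it finishes at 229 + 35 = minute 264.
All tasks are finished once the last one completes. Finish times: Rigging at 90, Set dressing at 107, The lighting setup at 137, Lens checking at 177, Blocking at 229, Actor marking at 264. The latest is minute 264.

264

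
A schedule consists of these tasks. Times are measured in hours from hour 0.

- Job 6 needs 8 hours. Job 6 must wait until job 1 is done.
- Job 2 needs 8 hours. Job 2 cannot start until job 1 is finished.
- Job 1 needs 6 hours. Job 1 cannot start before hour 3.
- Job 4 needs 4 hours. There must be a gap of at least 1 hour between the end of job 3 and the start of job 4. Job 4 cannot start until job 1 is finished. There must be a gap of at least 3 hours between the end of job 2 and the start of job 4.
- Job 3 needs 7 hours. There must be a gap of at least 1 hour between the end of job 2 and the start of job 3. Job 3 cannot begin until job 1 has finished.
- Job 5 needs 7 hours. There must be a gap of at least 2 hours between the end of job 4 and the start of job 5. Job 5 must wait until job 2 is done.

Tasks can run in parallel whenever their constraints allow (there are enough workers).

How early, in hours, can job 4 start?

Job 1 waits on its own release at hour 3, so it starts at hour 3 and finishes at 3 + 6 = hour 9.
Job 2 cannot begin until job 1 (finishes hour 9). It runs from hour 9 to 9 + 8 = hour 17.
For job 3: job 2 (finishes hour 17, plus 1-hour gap → hour 18); job 1 (finishes hour 9). Taking the maximum gives a start of hour 18, and it finishes at 18 + 7 = hour 25.
Job 4 waits on job 3 (finishes hour 25, plus 1-hour gap → hour 26); job 1 (finishes hour 9); job 2 (finishes hour 17, plus 3-hour gap → hour 20). The latest of these is hour 26, which is the earliest job 4 can start.

26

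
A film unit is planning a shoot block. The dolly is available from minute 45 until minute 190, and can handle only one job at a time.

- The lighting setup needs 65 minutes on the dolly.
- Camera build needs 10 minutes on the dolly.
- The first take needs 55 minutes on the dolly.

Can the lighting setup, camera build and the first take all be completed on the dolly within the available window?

The dolly window is 190 − 45 = 145 minutes.
Running back to back, the jobs need 65 + 10 + 55 = 130 minutes on the dolly.
Since 130 ≤ 145, they fit within the window.

Yes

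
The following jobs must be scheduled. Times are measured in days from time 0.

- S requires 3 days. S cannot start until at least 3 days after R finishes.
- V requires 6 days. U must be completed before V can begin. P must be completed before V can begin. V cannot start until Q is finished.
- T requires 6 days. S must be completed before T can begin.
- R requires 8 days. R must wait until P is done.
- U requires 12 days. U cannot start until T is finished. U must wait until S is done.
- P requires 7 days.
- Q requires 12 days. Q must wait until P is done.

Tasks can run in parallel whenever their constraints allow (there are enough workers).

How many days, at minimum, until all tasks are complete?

45

P can start immediately at day 0; it finishes at day 7.
After P (finishes day 7), R can start at day 7 and finishes at day 15.
S waits on R (finishes day 15, plus 3-day gap → day 18), so it starts at day 18 and finishes at 18 + 3 = day 21.
T cannot begin until S (finishes day 21). It runs from day 21 to 21 + 6 = day 27.
U cannot start until T (finishes day 27); S (finishes day 21). The controlling bound is day 27, so U finishes at 27 + 12 = day 39.
After P (finishes day 7), Q can start at day 7 and finishes at day 19.
V cannot start until U (finishes day 39); P (finishes day 7); Q (finishes day 19). The controlling bound is day 39, so V finishes at 39 + 6 = day 45.
All tasks are finished once the last one completes. Finish times: P at 7, Q at 19, R at 15, S at 21, T at 27, U at 39, V at 45. The latest is day 45.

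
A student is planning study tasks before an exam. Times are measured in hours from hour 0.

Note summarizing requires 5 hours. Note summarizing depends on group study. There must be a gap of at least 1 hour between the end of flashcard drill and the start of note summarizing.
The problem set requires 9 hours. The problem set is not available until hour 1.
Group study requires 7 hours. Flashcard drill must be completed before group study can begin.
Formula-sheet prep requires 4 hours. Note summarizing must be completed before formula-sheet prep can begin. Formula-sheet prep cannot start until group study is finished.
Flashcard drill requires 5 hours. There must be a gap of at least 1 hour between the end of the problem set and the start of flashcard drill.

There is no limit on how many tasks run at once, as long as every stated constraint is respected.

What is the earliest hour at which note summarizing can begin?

23

After its own release at hour 1, the problem set can start at hour 1 and finishes at hour 10.
After the problem set (finishes hour 10, plus 1-hour gap → hour 11), flashcard drill can start at hour 11 and finishes at hour 16.
After flashcard drill (finishes hour 16), group study can start at hour 16 and finishes at hour 23.
Note summarizing waits on group study (finishes hour 23); flashcard drill (finishes hour 16, plus 1-hour gap → hour 17). The latest of these is hour 23, which is the earliest note summarizing can start.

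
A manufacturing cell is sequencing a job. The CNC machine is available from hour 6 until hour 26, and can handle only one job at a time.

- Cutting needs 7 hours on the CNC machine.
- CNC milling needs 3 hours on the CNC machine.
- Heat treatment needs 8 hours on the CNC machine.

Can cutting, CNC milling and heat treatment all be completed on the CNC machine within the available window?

The CNC machine window is 26 − 6 = 20 hours.
Running back to back, the jobs need 7 + 3 + 8 = 18 hours on the CNC machine.
Since 18 ≤ 20, they fit within the window.

Yes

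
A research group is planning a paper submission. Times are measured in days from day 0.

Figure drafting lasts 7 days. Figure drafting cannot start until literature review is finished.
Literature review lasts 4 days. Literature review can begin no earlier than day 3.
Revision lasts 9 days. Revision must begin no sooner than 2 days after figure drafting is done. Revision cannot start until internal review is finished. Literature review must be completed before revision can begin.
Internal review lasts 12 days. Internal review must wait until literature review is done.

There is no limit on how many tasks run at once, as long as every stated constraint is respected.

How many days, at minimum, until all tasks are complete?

28

Literature review cannot begin until its own release at day 3. It runs from day 3 to 3 + 4 = day 7.
Internal review waits on literature review (finishes day 7), so it starts at day 7 and finishes at 7 + 12 = day 19.
Figure drafting cannot begin until literature review (finishes day 7). It runs from day 7 to 7 + 7 = day 14.
Revision has to wait for figure drafting (finishes day 14, plus 2-day gap → day 16); internal review (finishes day 19); literature review (finishes day 7). The latest of these is day 19, so revision runs day 19 to 19 + 9 = day 28.
All tasks are finished once the last one completes. Finish times: Literature review at 7, Figure drafting at 14, Internal review at 19, Revision at 28. The latest is day 28.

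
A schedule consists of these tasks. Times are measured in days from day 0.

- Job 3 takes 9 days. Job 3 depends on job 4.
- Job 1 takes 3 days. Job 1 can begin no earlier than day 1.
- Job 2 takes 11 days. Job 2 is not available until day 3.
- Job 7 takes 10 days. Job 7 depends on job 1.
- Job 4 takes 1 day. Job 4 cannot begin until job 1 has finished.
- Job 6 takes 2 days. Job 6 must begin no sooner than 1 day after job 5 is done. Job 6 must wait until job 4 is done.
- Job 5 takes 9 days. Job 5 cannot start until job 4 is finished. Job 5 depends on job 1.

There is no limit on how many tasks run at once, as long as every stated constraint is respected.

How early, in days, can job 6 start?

Job 1 cannot begin until its own release at day 1. It runs from day 1 to 1 + 3 = day 4.
After job 1 (finishes day 4), job 4 can start at day 4 and finishes at day 5.
Job 5 cannot start until job 4 (finishes day 5); job 1 (finishes day 4). The controlling bound is day 5, so job 5 finishes at 5 + 9 = day 14.
Job 6 waits on job 5 (finishes day 14, plus 1-day gap → day 15); job 4 (finishes day 5). The latest of these is day 15, which is the earliest job 6 can start.

15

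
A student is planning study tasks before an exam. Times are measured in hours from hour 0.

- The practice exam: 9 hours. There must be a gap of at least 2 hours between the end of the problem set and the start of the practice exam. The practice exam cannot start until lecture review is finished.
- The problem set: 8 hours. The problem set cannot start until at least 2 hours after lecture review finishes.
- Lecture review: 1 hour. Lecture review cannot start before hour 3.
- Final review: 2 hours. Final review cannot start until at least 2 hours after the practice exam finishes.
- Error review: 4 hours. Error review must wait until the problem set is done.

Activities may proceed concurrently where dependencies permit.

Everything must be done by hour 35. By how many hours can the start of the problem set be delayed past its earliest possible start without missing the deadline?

Lecture review cannot begin until its own release at hour 3. It runs from hour 3 to 3 + 1 = hour 4.
The problem set waits on lecture review (finishes hour 4, plus 2-hour gap → hour 6), so it starts at hour 6 and finishes at 6 + 8 = hour 14.

Working backward from the deadline:
To finish by hour 35, final review (duration 2) must start no later than hour 33.
The practice exam must finish before final review (must start by hour 33, minus 2-hour gap → hour 31). With a 9-hour duration, the practice exam must start by 31 − 9 = hour 22.
Error review has no dependents, so it just needs to finish by hour 35. Starting by 35 − 4 = hour 31 achieves that.
The problem set has several dependents: the practice exam (must start by hour 22, minus 2-hour gap → hour 20); error review (must start by hour 31). The earliest of those limits is hour 20, so the problem set must start by 20 − 8 = hour 12.
So the problem set can start as early as hour 6 and as late as hour 12, giving 12 − 6 = 6 hours of slack.

6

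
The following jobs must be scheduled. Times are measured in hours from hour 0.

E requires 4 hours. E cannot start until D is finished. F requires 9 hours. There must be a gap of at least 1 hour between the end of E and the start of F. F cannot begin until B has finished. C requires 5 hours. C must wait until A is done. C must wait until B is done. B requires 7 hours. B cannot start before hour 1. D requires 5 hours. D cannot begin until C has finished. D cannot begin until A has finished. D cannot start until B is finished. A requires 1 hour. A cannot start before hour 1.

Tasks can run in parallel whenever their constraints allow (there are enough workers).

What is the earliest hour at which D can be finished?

18

After its own release at hour 1, B can start at hour 1 and finishes at hour 8.
After its own release at hour 1, A can start at hour 1 and finishes at hour 2.
C needs all of A (finishes hour 2); B (finishes hour 8). That puts its earliest start at hour 8; it finishes at 8 + 5 = hour 13.
For D: C (finishes hour 13); A (finishes hour 2); B (finishes hour 8). Taking the maximum gives a start of hour 13, and it finishes at 13 + 5 = hour 18.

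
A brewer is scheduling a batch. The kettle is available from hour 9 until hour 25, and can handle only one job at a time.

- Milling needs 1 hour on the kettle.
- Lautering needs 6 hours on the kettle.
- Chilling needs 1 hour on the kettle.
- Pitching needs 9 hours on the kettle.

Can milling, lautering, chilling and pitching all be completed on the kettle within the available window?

No

The kettle window is 25 − 9 = 16 hours.
Running back to back, the jobs need 1 + 6 + 1 + 9 = 17 hours on the kettle.
Since 17 > 16, they cannot all fit.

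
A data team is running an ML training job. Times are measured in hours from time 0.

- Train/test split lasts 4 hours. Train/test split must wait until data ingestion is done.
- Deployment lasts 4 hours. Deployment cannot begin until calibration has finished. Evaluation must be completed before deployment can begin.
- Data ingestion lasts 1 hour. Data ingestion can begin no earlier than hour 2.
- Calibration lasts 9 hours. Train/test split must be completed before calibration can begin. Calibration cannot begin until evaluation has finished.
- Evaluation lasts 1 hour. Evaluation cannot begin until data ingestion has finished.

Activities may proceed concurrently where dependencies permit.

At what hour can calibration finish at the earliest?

16

Data ingestion cannot begin until its own release at hour 2. It runs from hour 2 to 2 + 1 = hour 3.
Evaluation waits on data ingestion (finishes hour 3), so it starts at hour 3 and finishes at 3 + 1 = hour 4.
Train/test split waits on data ingestion (finishes hour 3), so it starts at hour 3 and finishes at 3 + 4 = hour 7.
For calibration: train/test split (finishes hour 7); evaluation (finishes hour 4). Taking the maximum gives a start of hour 7, and it finishes at 7 + 9 = hour 16.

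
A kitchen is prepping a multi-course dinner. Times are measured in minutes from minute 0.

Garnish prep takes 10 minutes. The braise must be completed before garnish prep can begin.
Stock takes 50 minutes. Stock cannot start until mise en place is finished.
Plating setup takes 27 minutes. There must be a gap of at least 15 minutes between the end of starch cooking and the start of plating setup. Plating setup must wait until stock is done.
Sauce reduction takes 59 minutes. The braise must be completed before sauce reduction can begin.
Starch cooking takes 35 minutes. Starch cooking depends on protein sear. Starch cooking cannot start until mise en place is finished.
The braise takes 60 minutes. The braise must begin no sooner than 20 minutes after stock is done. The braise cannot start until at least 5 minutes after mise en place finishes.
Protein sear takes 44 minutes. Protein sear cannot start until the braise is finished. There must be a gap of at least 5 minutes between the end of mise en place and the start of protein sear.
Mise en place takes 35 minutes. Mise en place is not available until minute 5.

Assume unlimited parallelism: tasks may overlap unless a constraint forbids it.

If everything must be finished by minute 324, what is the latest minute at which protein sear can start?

203

Plating setup has no dependents, so it just needs to finish by minute 324. Starting by 324 − 27 = minute 297 achieves that.
Starch cooking must finish before plating setup (must start by minute 297, minus 15-minute gap → minute 282). With a 35-minute duration, starch cooking must start by 282 − 35 = minute 247.
Protein sear feeds into starch cooking (must start by minute 247); so protein sear must finish by minute 247 and therefore start by minute 203.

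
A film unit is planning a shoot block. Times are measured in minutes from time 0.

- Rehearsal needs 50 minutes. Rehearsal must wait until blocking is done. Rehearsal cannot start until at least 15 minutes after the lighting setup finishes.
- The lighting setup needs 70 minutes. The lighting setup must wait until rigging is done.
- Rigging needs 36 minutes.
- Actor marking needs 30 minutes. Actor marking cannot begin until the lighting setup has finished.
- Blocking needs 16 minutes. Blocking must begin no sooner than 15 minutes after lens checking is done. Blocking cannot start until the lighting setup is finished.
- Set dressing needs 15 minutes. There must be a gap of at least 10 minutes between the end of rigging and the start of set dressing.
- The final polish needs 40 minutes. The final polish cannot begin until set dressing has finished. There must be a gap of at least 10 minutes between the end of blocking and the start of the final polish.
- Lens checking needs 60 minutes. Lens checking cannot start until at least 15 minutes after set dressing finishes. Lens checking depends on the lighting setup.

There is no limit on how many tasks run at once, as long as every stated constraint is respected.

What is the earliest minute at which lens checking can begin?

106

Rigging can start immediately at minute 0; it finishes at minute 36.
The lighting setup cannot begin until rigging (finishes minute 36). It runs from minute 36 to 36 + 70 = minute 106.
Set dressing cannot begin until rigging (finishes minute 36, plus 10-minute gap → minute 46). It runs from minute 46 to 46 + 15 = minute 61.
Lens checking waits on set dressing (finishes minute 61, plus 15-minute gap → minute 76); the lighting setup (finishes minute 106). The latest of these is minute 106, which is the earliest lens checking can start.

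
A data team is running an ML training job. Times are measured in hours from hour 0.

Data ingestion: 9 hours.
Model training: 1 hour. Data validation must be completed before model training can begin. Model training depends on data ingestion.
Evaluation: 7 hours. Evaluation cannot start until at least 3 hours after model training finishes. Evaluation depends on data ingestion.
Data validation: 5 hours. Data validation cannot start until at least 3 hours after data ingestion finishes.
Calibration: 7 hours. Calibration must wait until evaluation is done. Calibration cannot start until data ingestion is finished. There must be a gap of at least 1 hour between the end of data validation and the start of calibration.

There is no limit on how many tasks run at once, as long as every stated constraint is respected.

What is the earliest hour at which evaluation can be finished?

28

Nothing blocks data ingestion, so it runs from hour 0 to hour 9.
After data ingestion (finishes hour 9, plus 3-hour gap → hour 12), data validation can start at hour 12 and finishes at hour 17.
For model training: data validation (finishes hour 17); data ingestion (finishes hour 9). Taking the maximum gives a start of hour 17, and it finishes at 17 + 1 = hour 18.
Evaluation cannot start until model training (finishes hour 18, plus 3-hour gap → hour 21); data ingestion (finishes hour 9). The controlling bound is hour 21, so evaluation finishes at 21 + 7 = hour 28.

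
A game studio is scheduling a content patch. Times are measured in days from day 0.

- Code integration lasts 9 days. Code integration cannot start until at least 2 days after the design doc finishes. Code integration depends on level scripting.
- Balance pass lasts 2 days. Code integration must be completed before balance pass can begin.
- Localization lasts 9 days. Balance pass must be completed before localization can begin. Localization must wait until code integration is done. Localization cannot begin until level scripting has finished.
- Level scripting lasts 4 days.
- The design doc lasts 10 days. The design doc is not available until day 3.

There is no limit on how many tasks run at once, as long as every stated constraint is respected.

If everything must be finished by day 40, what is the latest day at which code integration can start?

To finish by day 40, localization (duration 9) must start no later than day 31.
Balance pass has to be done before localization (must start by day 31). That means finishing by day 31, i.e. starting by 31 − 2 = day 29.
Code integration feeds balance pass (must start by day 29); localization (must start by day 31). Taking the minimum, code integration must finish by day 29 and start by 29 − 9 = day 20.

20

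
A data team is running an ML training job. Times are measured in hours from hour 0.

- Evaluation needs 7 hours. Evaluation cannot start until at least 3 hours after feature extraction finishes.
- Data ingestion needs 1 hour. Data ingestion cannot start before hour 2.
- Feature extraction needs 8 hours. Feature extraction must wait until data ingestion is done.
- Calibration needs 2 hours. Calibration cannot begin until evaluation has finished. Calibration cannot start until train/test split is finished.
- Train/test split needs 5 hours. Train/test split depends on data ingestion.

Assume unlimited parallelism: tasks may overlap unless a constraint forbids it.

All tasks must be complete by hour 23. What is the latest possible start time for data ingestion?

To finish by hour 23, calibration (duration 2) must start no later than hour 21.
Evaluation feeds into calibration (must start by hour 21); so evaluation must finish by hour 21 and therefore start by hour 14.
Feature extraction feeds into evaluation (must start by hour 14, minus 3-hour gap → hour 11); so feature extraction must finish by hour 11 and therefore start by hour 3.
Train/test split feeds into calibration (must start by hour 21); so train/test split must finish by hour 21 and therefore start by hour 16.
Data ingestion has several dependents: feature extraction (must start by hour 3); train/test split (must start by hour 16). The earliest of those limits is hour 3, so data ingestion must start by 3 − 1 = hour 2.

2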